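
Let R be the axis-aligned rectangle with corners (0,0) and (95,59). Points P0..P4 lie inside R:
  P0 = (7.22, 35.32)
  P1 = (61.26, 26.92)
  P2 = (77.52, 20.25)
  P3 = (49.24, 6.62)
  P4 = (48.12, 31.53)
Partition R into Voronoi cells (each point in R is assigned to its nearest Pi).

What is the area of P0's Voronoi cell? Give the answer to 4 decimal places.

Area of P0's cell: 1514.7291

1. box [0,95]×[0,59]: [(0, 0) (95, 0) (95, 59) (0, 59)]
2. ⊥bis P0·P1 via (34.24,31.12): [(0, 0) (29.4027, 0) (38.5737, 59) (0, 59)]  |A|=2005.303
3. ⊥bis P0·P2 via (42.37,27.785): [(0, 0) (29.4027, 0) (38.5737, 59) (0, 59)]  |A|=2005.303
4. ⊥bis P0·P3 via (28.23,20.97): [(0, 0) (13.9073, 0) (33.9682, 29.3713) (38.5737, 59) (0, 59)]  |A|=1777.743
5. ⊥bis P0·P4 via (27.67,33.425): [(0, 0) (13.9073, 0) (26.2468, 18.0664) (30.0399, 59) (0, 59)]  |A|=1514.7291
6. canonical 5-gon: [(0, 0) (13.9073, 0) (26.2468, 18.0664) (30.0399, 59) (0, 59)]
7. shoelace: 1514.7291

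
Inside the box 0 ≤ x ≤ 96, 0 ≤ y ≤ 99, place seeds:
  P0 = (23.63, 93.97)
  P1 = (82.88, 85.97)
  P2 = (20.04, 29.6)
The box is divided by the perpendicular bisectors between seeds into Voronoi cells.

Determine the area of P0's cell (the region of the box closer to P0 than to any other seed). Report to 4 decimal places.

Area of P0's cell: 1941.5702

1. box [0,96]×[0,99]: [(0, 0) (96, 0) (96, 99) (0, 99)]
2. ⊥bis P0·P1 via (53.255,89.97): [(0, 0) (41.1072, 0) (54.4742, 99) (0, 99)]  |A|=4731.2789
3. ⊥bis P0·P2 via (21.835,61.785): [(0, 63.0028) (49.243, 60.2564) (54.4742, 99) (0, 99)]  |A|=1941.5702
4. canonical 4-gon: [(0, 63.0028) (49.243, 60.2564) (54.4742, 99) (0, 99)]
5. shoelace: 1941.5702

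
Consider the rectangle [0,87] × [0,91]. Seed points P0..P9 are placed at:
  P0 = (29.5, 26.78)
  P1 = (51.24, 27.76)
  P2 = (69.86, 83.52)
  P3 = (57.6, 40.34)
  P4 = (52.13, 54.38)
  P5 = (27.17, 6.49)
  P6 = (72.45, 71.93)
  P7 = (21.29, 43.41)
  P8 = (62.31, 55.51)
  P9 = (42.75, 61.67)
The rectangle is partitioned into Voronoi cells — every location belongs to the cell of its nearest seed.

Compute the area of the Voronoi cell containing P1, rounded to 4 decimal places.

Area of P1's cell: 1260.2658

1. box [0,87]×[0,91]: [(0, 0) (87, 0) (87, 91) (0, 91)]
2. ⊥bis P1·P0 via (40.37,27.27): [(41.5993, 0) (87, 0) (87, 91) (37.4972, 91)]  |A|=4318.1116
3. ⊥bis P1·P2 via (60.55,55.64): [(38.7632, 62.9153) (41.5993, 0) (87, 0) (87, 46.8075)]  |A|=2557.123
4. ⊥bis P1·P3 via (54.42,34.05): [(39.7296, 41.477) (41.5993, 0) (87, 0) (87, 17.5787)]  |A|=1357.0184
5. ⊥bis P1·P4 via (51.685,41.07): [(39.7449, 41.4692) (39.7299, 41.4697) (41.5993, 0) (87, 0) (87, 17.5787)]  |A|=1357.0183
6. ⊥bis P1·P5 via (39.205,17.125): [(39.7449, 41.4692) (39.7299, 41.4697) (40.9145, 15.1904) (54.3379, 0) (87, 0) (87, 17.5787)]  |A|=1260.2658
7. ⊥bis P1·P6 via (61.845,49.845): [(39.7449, 41.4692) (39.7299, 41.4697) (40.9145, 15.1904) (54.3379, 0) (87, 0) (87, 17.5787)]  |A|=1260.2658
8. ⊥bis P1·P7 via (36.265,35.585): [(39.7449, 41.4692) (39.7299, 41.4697) (40.9145, 15.1904) (54.3379, 0) (87, 0) (87, 17.5787)]  |A|=1260.2658
9. ⊥bis P1·P8 via (56.775,41.635): [(39.7449, 41.4692) (39.7299, 41.4697) (40.9145, 15.1904) (54.3379, 0) (87, 0) (87, 17.5787)]  |A|=1260.2658
10. ⊥bis P1·P9 via (46.995,44.715): [(39.7449, 41.4692) (39.7299, 41.4697) (40.9145, 15.1904) (54.3379, 0) (87, 0) (87, 17.5787)]  |A|=1260.2658
11. canonical 6-gon: [(39.7449, 41.4692) (39.7299, 41.4697) (40.9145, 15.1904) (54.3379, 0) (87, 0) (87, 17.5787)]
12. shoelace: 1260.2658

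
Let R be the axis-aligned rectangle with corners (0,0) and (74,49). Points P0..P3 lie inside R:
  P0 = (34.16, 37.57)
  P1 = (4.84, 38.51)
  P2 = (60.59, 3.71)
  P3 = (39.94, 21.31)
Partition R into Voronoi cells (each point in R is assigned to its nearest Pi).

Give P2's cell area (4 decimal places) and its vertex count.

Area of P2's cell: 694.1055 (3 vertices)

1. box [0,74]×[0,49]: [(0, 0) (74, 0) (74, 49) (0, 49)]
2. ⊥bis P2·P0 via (47.375,20.64): [(20.9327, 0) (74, 0) (74, 41.4226)]  |A|=1099.093
3. ⊥bis P2·P1 via (32.715,21.11): [(20.9327, 0) (74, 0) (74, 41.4226)]  |A|=1099.093
4. ⊥bis P2·P3 via (50.265,12.51): [(39.6027, 0) (74, 0) (74, 40.3582)]  |A|=694.1055
5. canonical 3-gon: [(39.6027, 0) (74, 0) (74, 40.3582)]
6. shoelace: 694.1055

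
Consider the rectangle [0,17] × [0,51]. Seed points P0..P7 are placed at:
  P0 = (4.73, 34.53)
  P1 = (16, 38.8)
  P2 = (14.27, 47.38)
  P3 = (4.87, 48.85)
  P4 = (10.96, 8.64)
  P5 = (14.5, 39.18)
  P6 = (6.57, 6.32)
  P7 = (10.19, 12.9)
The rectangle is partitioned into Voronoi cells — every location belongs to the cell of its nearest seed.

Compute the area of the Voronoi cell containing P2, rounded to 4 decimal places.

Area of P2's cell: 58.8414

1. box [0,17]×[0,51]: [(0, 0) (17, 0) (17, 51) (0, 51)]
2. ⊥bis P2·P0 via (9.5,40.955): [(0, 48.0079) (17, 35.3869) (17, 51) (0, 51)]  |A|=158.144
3. ⊥bis P2·P1 via (15.135,43.09): [(0, 48.0079) (8.442, 41.7405) (17, 43.466) (17, 51) (0, 51)]  |A|=123.5733
4. ⊥bis P2·P3 via (9.57,48.115): [(8.5774, 41.7678) (17, 43.466) (17, 51) (10.0212, 51)]  |A|=63.9428
5. ⊥bis P2·P4 via (12.615,28.01): [(8.5774, 41.7678) (17, 43.466) (17, 51) (10.0212, 51)]  |A|=63.9428
6. ⊥bis P2·P5 via (14.385,43.28): [(8.7893, 43.123) (16.3508, 43.3351) (17, 43.466) (17, 51) (10.0212, 51)]  |A|=58.8414
7. ⊥bis P2·P6 via (10.42,26.85): [(8.7893, 43.123) (16.3508, 43.3351) (17, 43.466) (17, 51) (10.0212, 51)]  |A|=58.8414
8. ⊥bis P2·P7 via (12.23,30.14): [(8.7893, 43.123) (16.3508, 43.3351) (17, 43.466) (17, 51) (10.0212, 51)]  |A|=58.8414
9. canonical 5-gon: [(8.7893, 43.123) (16.3508, 43.3351) (17, 43.466) (17, 51) (10.0212, 51)]
10. shoelace: 58.8414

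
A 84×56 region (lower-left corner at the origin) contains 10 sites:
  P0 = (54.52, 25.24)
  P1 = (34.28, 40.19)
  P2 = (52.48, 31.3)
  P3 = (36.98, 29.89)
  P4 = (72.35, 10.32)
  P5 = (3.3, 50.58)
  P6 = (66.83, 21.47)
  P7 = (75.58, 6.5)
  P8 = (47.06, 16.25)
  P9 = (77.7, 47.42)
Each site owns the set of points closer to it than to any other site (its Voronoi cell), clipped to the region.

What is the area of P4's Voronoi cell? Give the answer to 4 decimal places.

1. box [0,84]×[0,56]: [(0, 0) (84, 0) (84, 56) (0, 56)]
2. ⊥bis P4·P0 via (63.435,17.78): [(48.5568, 0) (84, 0) (84, 42.356)]  |A|=750.6153
3. ⊥bis P4·P1 via (53.315,25.255): [(48.5568, 0) (84, 0) (84, 42.356)]  |A|=750.6153
4. ⊥bis P4·P2 via (62.415,20.81): [(79.5514, 37.0398) (48.5568, 0) (84, 0) (84, 41.253)]  |A|=748.1619
5. ⊥bis P4·P3 via (54.665,20.105): [(79.5514, 37.0398) (48.5568, 0) (84, 0) (84, 41.253)]  |A|=748.1619
6. ⊥bis P4·P5 via (37.825,30.45): [(79.5514, 37.0398) (48.5568, 0) (84, 0) (84, 41.253)]  |A|=748.1619
7. ⊥bis P4·P6 via (69.59,15.895): [(56.3888, 9.3595) (48.5568, 0) (84, 0) (84, 23.0289)]  |A|=483.7935
8. ⊥bis P4·P7 via (73.965,8.41): [(56.3888, 9.3595) (48.5568, 0) (64.0188, 0) (84, 16.8951) (84, 23.0289)]  |A|=315.0014
9. ⊥bis P4·P8 via (59.705,13.285): [(59.0992, 10.7013) (56.5899, 0) (64.0188, 0) (84, 16.8951) (84, 23.0289)]  |A|=264.5896
10. ⊥bis P4·P9 via (75.025,28.87): [(59.0992, 10.7013) (56.5899, 0) (64.0188, 0) (84, 16.8951) (84, 23.0289)]  |A|=264.5896
11. canonical 5-gon: [(59.0992, 10.7013) (56.5899, 0) (64.0188, 0) (84, 16.8951) (84, 23.0289)]
12. shoelace: 264.5896

Area of P4's cell: 264.5896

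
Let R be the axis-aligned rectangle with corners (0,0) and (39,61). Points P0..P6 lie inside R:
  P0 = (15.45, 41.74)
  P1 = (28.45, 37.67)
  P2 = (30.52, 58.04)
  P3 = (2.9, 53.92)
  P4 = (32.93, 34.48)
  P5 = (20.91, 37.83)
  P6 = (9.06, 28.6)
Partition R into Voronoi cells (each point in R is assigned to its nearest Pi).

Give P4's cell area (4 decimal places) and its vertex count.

1. box [0,39]×[0,61]: [(0, 0) (39, 0) (39, 61) (0, 61)]
2. ⊥bis P4·P0 via (24.19,38.11): [(8.3617, 0) (39, 0) (39, 61) (33.6969, 61)]  |A|=1096.2112
3. ⊥bis P4·P1 via (30.69,36.075): [(13.0635, 11.3205) (8.3617, 0) (39, 0) (39, 47.7455)]  |A|=792.5963
4. ⊥bis P4·P2 via (31.725,46.26): [(38.4307, 46.9459) (13.0635, 11.3205) (8.3617, 0) (39, 0) (39, 47.0042)]  |A|=792.3853
5. ⊥bis P4·P3 via (17.915,44.2): [(38.4307, 46.9459) (13.0635, 11.3205) (8.3617, 0) (39, 0) (39, 47.0042)]  |A|=792.3853
6. ⊥bis P4·P5 via (26.92,36.155): [(38.4307, 46.9459) (24.4588, 27.3239) (16.8435, 0) (39, 0) (39, 47.0042)]  |A|=649.629
7. ⊥bis P4·P6 via (20.995,31.54): [(38.4307, 46.9459) (24.4588, 27.3239) (23.1714, 22.7048) (28.7644, 0) (39, 0) (39, 47.0042)]  |A|=514.2985
8. canonical 6-gon: [(38.4307, 46.9459) (24.4588, 27.3239) (23.1714, 22.7048) (28.7644, 0) (39, 0) (39, 47.0042)]
9. shoelace: 514.2985

Area of P4's cell: 514.2985 (6 vertices)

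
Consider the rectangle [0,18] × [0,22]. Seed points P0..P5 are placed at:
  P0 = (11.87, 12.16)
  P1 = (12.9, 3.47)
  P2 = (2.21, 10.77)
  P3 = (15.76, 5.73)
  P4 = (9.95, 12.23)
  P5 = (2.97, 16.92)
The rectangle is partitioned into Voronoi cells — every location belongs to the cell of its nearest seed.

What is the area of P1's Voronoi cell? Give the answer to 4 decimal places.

1. box [0,18]×[0,22]: [(0, 0) (18, 0) (18, 22) (0, 22)]
2. ⊥bis P1·P0 via (12.385,7.815): [(0, 6.347) (0, 0) (18, 0) (18, 8.4805)]  |A|=133.4481
3. ⊥bis P1·P2 via (7.555,7.12): [(7.646, 7.2533) (2.6929, 0) (18, 0) (18, 8.4805)]  |A|=99.4171
4. ⊥bis P1·P3 via (14.33,4.6): [(11.8405, 7.7505) (7.646, 7.2533) (2.6929, 0) (17.965, 0)]  |A|=73.1634
5. ⊥bis P1·P4 via (11.425,7.85): [(11.8405, 7.7505) (10.7432, 7.6204) (7.0466, 6.3755) (2.6929, 0) (17.965, 0)]  |A|=71.9141
6. ⊥bis P1·P5 via (7.935,10.195): [(11.8405, 7.7505) (10.7432, 7.6204) (7.0466, 6.3755) (2.6929, 0) (17.965, 0)]  |A|=71.9141
7. canonical 5-gon: [(11.8405, 7.7505) (10.7432, 7.6204) (7.0466, 6.3755) (2.6929, 0) (17.965, 0)]
8. shoelace: 71.9141

Area of P1's cell: 71.9141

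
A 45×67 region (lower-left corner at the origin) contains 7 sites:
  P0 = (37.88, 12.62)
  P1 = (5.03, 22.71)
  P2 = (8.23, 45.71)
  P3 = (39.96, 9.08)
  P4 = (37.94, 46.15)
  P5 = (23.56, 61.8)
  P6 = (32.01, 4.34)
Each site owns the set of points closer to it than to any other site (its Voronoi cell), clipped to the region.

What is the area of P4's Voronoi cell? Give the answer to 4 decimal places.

Area of P4's cell: 600.8737

1. box [0,45]×[0,67]: [(0, 0) (45, 0) (45, 67) (0, 67)]
2. ⊥bis P4·P0 via (37.91,29.385): [(0, 29.4528) (45, 29.3723) (45, 67) (0, 67)]  |A|=1691.4341
3. ⊥bis P4·P1 via (21.485,34.43): [(0, 64.5952) (25.0619, 29.408) (45, 29.3723) (45, 67) (0, 67)]  |A|=1251.0674
4. ⊥bis P4·P2 via (23.085,45.93): [(23.2929, 31.8917) (25.0619, 29.408) (45, 29.3723) (45, 67) (22.773, 67)]  |A|=823.2994
5. ⊥bis P4·P3 via (38.95,27.615): [(23.2929, 31.8917) (25.0619, 29.408) (45, 29.3723) (45, 67) (22.773, 67)]  |A|=823.2994
6. ⊥bis P4·P5 via (30.75,53.975): [(23.0704, 46.9186) (23.2929, 31.8917) (25.0619, 29.408) (45, 29.3723) (45, 67) (44.9253, 67)]  |A|=600.8737
7. ⊥bis P4·P6 via (34.975,25.245): [(23.0704, 46.9186) (23.2929, 31.8917) (25.0619, 29.408) (45, 29.3723) (45, 67) (44.9253, 67)]  |A|=600.8737
8. canonical 6-gon: [(23.0704, 46.9186) (23.2929, 31.8917) (25.0619, 29.408) (45, 29.3723) (45, 67) (44.9253, 67)]
9. shoelace: 600.8737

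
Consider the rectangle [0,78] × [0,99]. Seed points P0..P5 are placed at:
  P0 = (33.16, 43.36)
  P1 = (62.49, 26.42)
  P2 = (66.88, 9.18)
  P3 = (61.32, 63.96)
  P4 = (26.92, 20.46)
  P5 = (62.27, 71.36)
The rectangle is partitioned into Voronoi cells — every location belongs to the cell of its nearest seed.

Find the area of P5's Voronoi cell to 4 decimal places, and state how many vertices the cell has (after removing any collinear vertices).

1. box [0,78]×[0,99]: [(0, 0) (78, 0) (78, 99) (0, 99)]
2. ⊥bis P5·P0 via (47.715,57.36): [(78, 25.8744) (78, 99) (7.6628, 99)]  |A|=2571.725
3. ⊥bis P5·P1 via (62.38,48.89): [(55.8926, 48.8582) (78, 48.9665) (78, 99) (7.6628, 99)]  |A|=2316.4721
4. ⊥bis P5·P2 via (64.575,40.27): [(55.8926, 48.8582) (78, 48.9665) (78, 99) (7.6628, 99)]  |A|=2316.4721
5. ⊥bis P5·P3 via (61.795,67.66): [(34.4284, 71.1733) (78, 65.5796) (78, 99) (7.6628, 99)]  |A|=1706.716
6. ⊥bis P5·P4 via (44.595,45.91): [(34.4284, 71.1733) (78, 65.5796) (78, 99) (7.6628, 99)]  |A|=1706.716
7. canonical 4-gon: [(34.4284, 71.1733) (78, 65.5796) (78, 99) (7.6628, 99)]
8. shoelace: 1706.716

Area of P5's cell: 1706.7160 (4 vertices)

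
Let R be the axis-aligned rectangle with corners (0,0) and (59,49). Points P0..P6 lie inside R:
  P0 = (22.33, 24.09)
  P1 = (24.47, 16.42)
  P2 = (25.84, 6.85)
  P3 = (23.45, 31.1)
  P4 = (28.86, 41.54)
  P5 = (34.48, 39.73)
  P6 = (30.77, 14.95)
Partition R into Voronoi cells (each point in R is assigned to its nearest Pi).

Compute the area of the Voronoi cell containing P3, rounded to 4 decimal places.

Area of P3's cell: 420.3889

1. box [0,59]×[0,49]: [(0, 0) (59, 0) (59, 49) (0, 49)]
2. ⊥bis P3·P0 via (22.89,27.595): [(0, 31.2522) (59, 21.8256) (59, 49) (0, 49)]  |A|=1325.2044
3. ⊥bis P3·P1 via (23.96,23.76): [(0, 31.2522) (39.9425, 24.8705) (59, 26.1947) (59, 49) (0, 49)]  |A|=1283.573
4. ⊥bis P3·P2 via (24.645,18.975): [(0, 31.2522) (39.9425, 24.8705) (59, 26.1947) (59, 49) (0, 49)]  |A|=1283.573
5. ⊥bis P3·P4 via (26.155,36.32): [(0, 31.2522) (39.9425, 24.8705) (47.2676, 25.3795) (1.6856, 49) (0, 49)]  |A|=472.8945
6. ⊥bis P3·P5 via (28.965,35.415): [(0, 31.2522) (36.8255, 25.3685) (29.6903, 34.488) (1.6856, 49) (0, 49)]  |A|=422.6247
7. ⊥bis P3·P6 via (27.11,23.025): [(0, 31.2522) (33.465, 25.9054) (35.6356, 26.8893) (29.6903, 34.488) (1.6856, 49) (0, 49)]  |A|=420.3889
8. canonical 6-gon: [(0, 31.2522) (33.465, 25.9054) (35.6356, 26.8893) (29.6903, 34.488) (1.6856, 49) (0, 49)]
9. shoelace: 420.3889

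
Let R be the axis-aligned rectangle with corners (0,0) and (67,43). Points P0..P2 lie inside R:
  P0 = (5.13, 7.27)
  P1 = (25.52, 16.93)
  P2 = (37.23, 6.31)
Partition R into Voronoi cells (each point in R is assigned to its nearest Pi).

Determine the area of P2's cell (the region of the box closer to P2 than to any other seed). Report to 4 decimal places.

1. box [0,67]×[0,43]: [(0, 0) (67, 0) (67, 43) (0, 43)]
2. ⊥bis P2·P0 via (21.18,6.79): [(20.9769, 0) (67, 0) (67, 43) (22.2629, 43)]  |A|=1951.3432
3. ⊥bis P2·P1 via (31.375,11.62): [(20.9817, 0.16) (20.9769, 0) (67, 0) (67, 43) (59.8341, 43)]  |A|=1146.5691
4. canonical 5-gon: [(20.9817, 0.16) (20.9769, 0) (67, 0) (67, 43) (59.8341, 43)]
5. shoelace: 1146.5691

Area of P2's cell: 1146.5691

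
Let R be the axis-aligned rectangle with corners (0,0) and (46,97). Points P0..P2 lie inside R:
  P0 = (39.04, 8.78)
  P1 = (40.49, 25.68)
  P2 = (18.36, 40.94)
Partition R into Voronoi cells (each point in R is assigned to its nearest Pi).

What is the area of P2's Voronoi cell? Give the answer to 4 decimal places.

1. box [0,46]×[0,97]: [(0, 0) (46, 0) (46, 97) (0, 97)]
2. ⊥bis P2·P0 via (28.7,24.86): [(0, 6.4049) (46, 35.9845) (46, 97) (0, 97)]  |A|=3487.0437
3. ⊥bis P2·P1 via (29.425,33.31): [(0, 6.4049) (19.5338, 18.9658) (46, 57.347) (46, 97) (0, 97)]  |A|=3204.3515
4. canonical 5-gon: [(0, 6.4049) (19.5338, 18.9658) (46, 57.347) (46, 97) (0, 97)]
5. shoelace: 3204.3515

Area of P2's cell: 3204.3515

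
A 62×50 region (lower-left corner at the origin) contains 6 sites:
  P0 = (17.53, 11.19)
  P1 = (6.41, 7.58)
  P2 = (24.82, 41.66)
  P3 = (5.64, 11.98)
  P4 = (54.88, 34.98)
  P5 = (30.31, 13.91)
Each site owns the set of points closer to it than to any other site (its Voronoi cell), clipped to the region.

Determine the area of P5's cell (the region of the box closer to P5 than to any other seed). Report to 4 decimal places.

1. box [0,62]×[0,50]: [(0, 0) (62, 0) (62, 50) (0, 50)]
2. ⊥bis P5·P0 via (23.92,12.55): [(26.591, 0) (62, 0) (62, 50) (15.9494, 50)]  |A|=2036.4883
3. ⊥bis P5·P1 via (18.36,10.745): [(26.591, 0) (62, 0) (62, 50) (15.9494, 50)]  |A|=2036.4883
4. ⊥bis P5·P2 via (27.565,27.785): [(20.9558, 26.4774) (26.591, 0) (62, 0) (62, 34.5975)]  |A|=1178.7839
5. ⊥bis P5·P3 via (17.975,12.945): [(20.9558, 26.4774) (26.591, 0) (62, 0) (62, 34.5975)]  |A|=1178.7839
6. ⊥bis P5·P4 via (42.595,24.445): [(37.9662, 29.8427) (20.9558, 26.4774) (26.591, 0) (62, 0) (62, 1.8166)]  |A|=784.8577
7. canonical 5-gon: [(37.9662, 29.8427) (20.9558, 26.4774) (26.591, 0) (62, 0) (62, 1.8166)]
8. shoelace: 784.8577

Area of P5's cell: 784.8577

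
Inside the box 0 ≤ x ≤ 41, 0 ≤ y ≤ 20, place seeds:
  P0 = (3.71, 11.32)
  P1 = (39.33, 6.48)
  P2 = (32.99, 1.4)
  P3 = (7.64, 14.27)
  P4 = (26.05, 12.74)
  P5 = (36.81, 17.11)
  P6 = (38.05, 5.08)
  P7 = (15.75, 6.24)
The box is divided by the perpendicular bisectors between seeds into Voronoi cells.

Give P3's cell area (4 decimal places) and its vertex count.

Area of P3's cell: 118.9605 (4 vertices)

1. box [0,41]×[0,20]: [(0, 0) (41, 0) (41, 20) (0, 20)]
2. ⊥bis P3·P0 via (5.675,12.795): [(15.2794, 0) (41, 0) (41, 20) (0.2667, 20)]  |A|=664.5394
3. ⊥bis P3·P1 via (23.485,10.375): [(15.2794, 0) (20.9346, 0) (25.851, 20) (0.2667, 20)]  |A|=312.3958
4. ⊥bis P3·P2 via (20.315,7.835): [(15.2794, 0) (16.3372, 0) (25.2502, 17.5558) (25.851, 20) (0.2667, 20)]  |A|=272.0403
5. ⊥bis P3·P4 via (16.845,13.505): [(15.2794, 0) (15.7226, 0) (17.3848, 20) (0.2667, 20)]  |A|=175.6136
6. ⊥bis P3·P5 via (22.225,15.69): [(15.2794, 0) (15.7226, 0) (17.3848, 20) (0.2667, 20)]  |A|=175.6136
7. ⊥bis P3·P6 via (22.845,9.675): [(15.2794, 0) (15.7226, 0) (17.3848, 20) (0.2667, 20)]  |A|=175.6136
8. ⊥bis P3·P7 via (11.695,10.255): [(9.3553, 7.892) (17.022, 15.6351) (17.3848, 20) (0.2667, 20)]  |A|=118.9605
9. canonical 4-gon: [(9.3553, 7.892) (17.022, 15.6351) (17.3848, 20) (0.2667, 20)]
10. shoelace: 118.9605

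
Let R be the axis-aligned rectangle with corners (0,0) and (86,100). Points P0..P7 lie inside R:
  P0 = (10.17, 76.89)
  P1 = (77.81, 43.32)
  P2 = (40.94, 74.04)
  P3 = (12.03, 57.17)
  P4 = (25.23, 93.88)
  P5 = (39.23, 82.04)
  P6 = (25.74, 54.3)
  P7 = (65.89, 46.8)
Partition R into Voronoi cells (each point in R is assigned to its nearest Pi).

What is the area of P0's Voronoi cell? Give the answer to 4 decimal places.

Area of P0's cell: 568.3252

1. box [0,86]×[0,100]: [(0, 0) (86, 0) (86, 100) (0, 100)]
2. ⊥bis P0·P1 via (43.99,60.105): [(0, 0) (14.1597, 0) (63.79, 100) (0, 100)]  |A|=3897.4848
3. ⊥bis P0·P2 via (25.555,75.465): [(0, 0) (14.1597, 0) (19.5761, 10.9135) (27.8275, 100) (0, 100)]  |A|=2295.5962
4. ⊥bis P0·P3 via (11.1,67.03): [(0, 65.983) (24.8942, 68.3311) (27.8275, 100) (0, 100)]  |A|=864.0465
5. ⊥bis P0·P4 via (17.7,85.385): [(0, 65.983) (24.8942, 68.3311) (25.8081, 78.1979) (1.212, 100) (0, 100)]  |A|=573.9103
6. ⊥bis P0·P5 via (24.7,79.465): [(0, 65.983) (24.8942, 68.3311) (25.5048, 74.9235) (24.7599, 79.1271) (1.212, 100) (0, 100)]  |A|=572.0531
7. ⊥bis P0·P6 via (17.955,65.595): [(0, 65.983) (21.4539, 68.0066) (25.0967, 70.5174) (25.5048, 74.9235) (24.7599, 79.1271) (1.212, 100) (0, 100)]  |A|=568.3252
8. ⊥bis P0·P7 via (38.03,61.845): [(0, 65.983) (21.4539, 68.0066) (25.0967, 70.5174) (25.5048, 74.9235) (24.7599, 79.1271) (1.212, 100) (0, 100)]  |A|=568.3252
9. canonical 7-gon: [(0, 65.983) (21.4539, 68.0066) (25.0967, 70.5174) (25.5048, 74.9235) (24.7599, 79.1271) (1.212, 100) (0, 100)]
10. shoelace: 568.3252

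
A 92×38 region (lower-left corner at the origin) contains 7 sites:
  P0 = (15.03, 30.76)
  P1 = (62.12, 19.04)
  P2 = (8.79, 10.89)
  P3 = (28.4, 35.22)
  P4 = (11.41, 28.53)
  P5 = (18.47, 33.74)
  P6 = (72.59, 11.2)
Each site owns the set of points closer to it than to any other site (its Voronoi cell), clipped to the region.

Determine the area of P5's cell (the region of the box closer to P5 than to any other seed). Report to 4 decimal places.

1. box [0,92]×[0,38]: [(0, 0) (92, 0) (92, 38) (0, 38)]
2. ⊥bis P5·P0 via (16.75,32.25): [(44.6875, 0) (92, 0) (92, 38) (11.7689, 38)]  |A|=2423.3285
3. ⊥bis P5·P1 via (40.295,26.39): [(35.1251, 11.0385) (44.2049, 38) (11.7689, 38)]  |A|=437.2616
4. ⊥bis P5·P2 via (13.63,22.315): [(32.1548, 14.4673) (35.7648, 12.938) (44.2049, 38) (11.7689, 38)]  |A|=433.3439
5. ⊥bis P5·P3 via (23.435,34.48): [(25.2256, 22.4661) (22.9104, 38) (11.7689, 38)]  |A|=86.5353
6. ⊥bis P5·P4 via (14.94,31.135): [(25.2256, 22.4661) (22.9104, 38) (11.7689, 38)]  |A|=86.5353
7. ⊥bis P5·P6 via (45.53,22.47): [(25.2256, 22.4661) (22.9104, 38) (11.7689, 38)]  |A|=86.5353
8. canonical 3-gon: [(25.2256, 22.4661) (22.9104, 38) (11.7689, 38)]
9. shoelace: 86.5353

Area of P5's cell: 86.5353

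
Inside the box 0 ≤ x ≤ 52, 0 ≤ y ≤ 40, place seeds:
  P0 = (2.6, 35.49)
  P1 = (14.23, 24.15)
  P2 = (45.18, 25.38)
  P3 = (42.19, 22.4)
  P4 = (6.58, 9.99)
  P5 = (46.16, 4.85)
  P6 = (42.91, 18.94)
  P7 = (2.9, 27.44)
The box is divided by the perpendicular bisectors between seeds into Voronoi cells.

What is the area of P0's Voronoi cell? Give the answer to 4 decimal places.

Area of P0's cell: 120.1461

1. box [0,52]×[0,40]: [(0, 0) (52, 0) (52, 40) (0, 40)]
2. ⊥bis P0·P1 via (8.415,29.82): [(0, 21.1898) (18.3412, 40) (0, 40)]  |A|=172.5004
3. ⊥bis P0·P2 via (23.89,30.435): [(0, 21.1898) (18.3412, 40) (0, 40)]  |A|=172.5004
4. ⊥bis P0·P3 via (22.395,28.945): [(0, 21.1898) (18.3412, 40) (0, 40)]  |A|=172.5004
5. ⊥bis P0·P4 via (4.59,22.74): [(0, 22.0236) (0.9589, 22.1733) (18.3412, 40) (0, 40)]  |A|=172.1006
6. ⊥bis P0·P5 via (24.38,20.17): [(0, 22.0236) (0.9589, 22.1733) (18.3412, 40) (0, 40)]  |A|=172.1006
7. ⊥bis P0·P6 via (22.755,27.215): [(0, 22.0236) (0.9589, 22.1733) (18.3412, 40) (0, 40)]  |A|=172.1006
8. ⊥bis P0·P7 via (2.75,31.465): [(0, 31.3625) (10.2931, 31.7461) (18.3412, 40) (0, 40)]  |A|=120.1461
9. canonical 4-gon: [(0, 31.3625) (10.2931, 31.7461) (18.3412, 40) (0, 40)]
10. shoelace: 120.1461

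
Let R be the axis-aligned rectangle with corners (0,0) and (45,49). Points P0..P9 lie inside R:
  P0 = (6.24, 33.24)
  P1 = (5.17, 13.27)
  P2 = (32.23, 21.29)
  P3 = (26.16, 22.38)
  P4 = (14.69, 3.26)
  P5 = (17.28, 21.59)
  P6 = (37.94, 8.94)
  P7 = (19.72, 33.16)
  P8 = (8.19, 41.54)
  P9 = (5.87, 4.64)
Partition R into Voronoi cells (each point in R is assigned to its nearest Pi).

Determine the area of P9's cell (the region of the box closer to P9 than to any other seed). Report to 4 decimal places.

1. box [0,45]×[0,49]: [(0, 0) (45, 0) (45, 49) (0, 49)]
2. ⊥bis P9·P0 via (6.055,18.94): [(0, 19.0183) (0, 0) (45, 0) (45, 18.4362)]  |A|=842.7263
3. ⊥bis P9·P1 via (5.52,8.955): [(0, 8.5073) (0, 0) (45, 0) (45, 12.1573)]  |A|=464.953
4. ⊥bis P9·P2 via (19.05,12.965): [(20.8, 10.1944) (0, 8.5073) (0, 0) (27.2392, 0)]  |A|=227.3192
5. ⊥bis P9·P3 via (16.015,13.51): [(25.7091, 2.4225) (19.0388, 10.0515) (0, 8.5073) (0, 0) (27.2392, 0)]  |A|=220.1246
6. ⊥bis P9·P4 via (10.28,3.95): [(11.1343, 9.4104) (0, 8.5073) (0, 0) (9.662, 0)]  |A|=92.8229
7. ⊥bis P9·P5 via (11.575,13.115): [(11.1343, 9.4104) (0, 8.5073) (0, 0) (9.662, 0)]  |A|=92.8229
8. ⊥bis P9·P6 via (21.905,6.79): [(11.1343, 9.4104) (0, 8.5073) (0, 0) (9.662, 0)]  |A|=92.8229
9. ⊥bis P9·P7 via (12.795,18.9): [(11.1343, 9.4104) (0, 8.5073) (0, 0) (9.662, 0)]  |A|=92.8229
10. ⊥bis P9·P8 via (7.03,23.09): [(11.1343, 9.4104) (0, 8.5073) (0, 0) (9.662, 0)]  |A|=92.8229
11. canonical 4-gon: [(11.1343, 9.4104) (0, 8.5073) (0, 0) (9.662, 0)]
12. shoelace: 92.8229

Area of P9's cell: 92.8229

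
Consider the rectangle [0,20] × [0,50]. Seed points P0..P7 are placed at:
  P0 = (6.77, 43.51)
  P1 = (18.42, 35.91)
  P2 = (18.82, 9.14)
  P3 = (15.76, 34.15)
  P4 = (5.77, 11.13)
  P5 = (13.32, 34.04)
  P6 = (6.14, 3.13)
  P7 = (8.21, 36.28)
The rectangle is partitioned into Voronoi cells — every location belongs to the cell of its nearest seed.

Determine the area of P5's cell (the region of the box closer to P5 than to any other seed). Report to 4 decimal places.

1. box [0,20]×[0,50]: [(0, 0) (20, 0) (20, 50) (0, 50)]
2. ⊥bis P5·P0 via (10.045,38.775): [(0, 31.8273) (0, 0) (20, 0) (20, 45.6605)]  |A|=774.8775
3. ⊥bis P5·P1 via (15.87,34.975): [(13.5801, 41.2201) (0, 31.8273) (0, 0) (20, 0) (20, 23.7114)]  |A|=704.4224
4. ⊥bis P5·P2 via (16.07,21.59): [(13.5801, 41.2201) (0, 31.8273) (0, 18.0404) (20, 22.4581) (20, 23.7114)]  |A|=299.4376
5. ⊥bis P5·P3 via (14.54,34.095): [(14.3083, 39.2341) (13.5801, 41.2201) (0, 31.8273) (0, 18.0404) (15.1133, 21.3787)]  |A|=251.8092
6. ⊥bis P5·P4 via (9.545,22.585): [(14.3083, 39.2341) (13.5801, 41.2201) (0, 31.8273) (0, 25.7306) (13.9711, 21.1264) (15.1133, 21.3787)]  |A|=198.0893
7. ⊥bis P5·P6 via (9.73,18.585): [(14.3083, 39.2341) (13.5801, 41.2201) (0, 31.8273) (0, 25.7306) (13.9711, 21.1264) (15.1133, 21.3787)]  |A|=198.0893
8. ⊥bis P5·P7 via (10.765,35.16): [(14.3083, 39.2341) (13.5801, 41.2201) (13.3525, 41.0626) (5.7945, 23.821) (13.9711, 21.1264) (15.1133, 21.3787)]  |A|=100.2167
9. canonical 6-gon: [(14.3083, 39.2341) (13.5801, 41.2201) (13.3525, 41.0626) (5.7945, 23.821) (13.9711, 21.1264) (15.1133, 21.3787)]
10. shoelace: 100.2167

Area of P5's cell: 100.2167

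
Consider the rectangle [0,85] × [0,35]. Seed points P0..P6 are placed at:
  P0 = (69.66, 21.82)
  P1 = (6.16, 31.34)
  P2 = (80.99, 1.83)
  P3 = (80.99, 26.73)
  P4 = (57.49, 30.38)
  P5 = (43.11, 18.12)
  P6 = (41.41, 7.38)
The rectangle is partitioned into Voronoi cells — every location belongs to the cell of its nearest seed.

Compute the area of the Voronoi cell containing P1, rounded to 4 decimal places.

1. box [0,85]×[0,35]: [(0, 0) (85, 0) (85, 35) (0, 35)]
2. ⊥bis P1·P0 via (37.91,26.58): [(0, 0) (33.9251, 0) (39.1723, 35) (0, 35)]  |A|=1279.205
3. ⊥bis P1·P2 via (43.575,16.585): [(0, 0) (33.9251, 0) (39.1723, 35) (0, 35)]  |A|=1279.205
4. ⊥bis P1·P3 via (43.575,29.035): [(0, 0) (33.9251, 0) (39.1723, 35) (0, 35)]  |A|=1279.205
5. ⊥bis P1·P4 via (31.825,30.86): [(0, 0) (31.2478, 0) (31.9024, 35) (0, 35)]  |A|=1105.1297
6. ⊥bis P1·P5 via (24.635,24.73): [(0, 0) (15.7871, 0) (28.3094, 35) (0, 35)]  |A|=771.6886
7. ⊥bis P1·P6 via (23.785,19.36): [(0, 0) (10.6257, 0) (21.5232, 16.0324) (28.3094, 35) (0, 35)]  |A|=730.3139
8. canonical 5-gon: [(0, 0) (10.6257, 0) (21.5232, 16.0324) (28.3094, 35) (0, 35)]
9. shoelace: 730.3139

Area of P1's cell: 730.3139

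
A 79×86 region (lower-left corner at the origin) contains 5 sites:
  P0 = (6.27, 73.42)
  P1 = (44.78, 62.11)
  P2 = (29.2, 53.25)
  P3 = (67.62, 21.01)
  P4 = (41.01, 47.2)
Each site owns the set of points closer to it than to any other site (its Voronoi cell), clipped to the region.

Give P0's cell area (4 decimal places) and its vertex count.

Area of P0's cell: 767.3248 (4 vertices)

1. box [0,79]×[0,86]: [(0, 0) (79, 0) (79, 86) (0, 86)]
2. ⊥bis P0·P1 via (25.525,67.765): [(0, 0) (5.6231, 0) (30.8804, 86) (0, 86)]  |A|=1569.6521
3. ⊥bis P0·P2 via (17.735,63.335): [(0, 43.1732) (27.4764, 74.4094) (30.8804, 86) (0, 86)]  |A|=767.3248
4. ⊥bis P0·P3 via (36.945,47.215): [(0, 43.1732) (27.4764, 74.4094) (30.8804, 86) (0, 86)]  |A|=767.3248
5. ⊥bis P0·P4 via (23.64,60.31): [(0, 43.1732) (27.4764, 74.4094) (30.8804, 86) (0, 86)]  |A|=767.3248
6. canonical 4-gon: [(0, 43.1732) (27.4764, 74.4094) (30.8804, 86) (0, 86)]
7. shoelace: 767.3248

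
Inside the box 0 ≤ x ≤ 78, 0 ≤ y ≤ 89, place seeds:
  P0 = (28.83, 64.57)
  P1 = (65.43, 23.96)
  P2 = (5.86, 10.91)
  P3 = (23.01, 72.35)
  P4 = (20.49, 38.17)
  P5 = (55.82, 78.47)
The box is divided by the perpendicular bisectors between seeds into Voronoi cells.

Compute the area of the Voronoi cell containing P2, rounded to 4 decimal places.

1. box [0,78]×[0,89]: [(0, 0) (78, 0) (78, 89) (0, 89)]
2. ⊥bis P2·P0 via (17.345,37.74): [(0, 45.1648) (0, 0) (78, 0) (78, 11.7757)]  |A|=2220.6787
3. ⊥bis P2·P1 via (35.645,17.435): [(32.6302, 31.1969) (0, 45.1648) (0, 0) (39.4645, 0)]  |A|=1352.4532
4. ⊥bis P2·P3 via (14.435,41.63): [(32.6302, 31.1969) (0, 45.1648) (0, 0) (39.4645, 0)]  |A|=1352.4532
5. ⊥bis P2·P4 via (13.175,24.54): [(36.8749, 11.8206) (0, 31.6108) (0, 0) (39.4645, 0)]  |A|=816.0708
6. ⊥bis P2·P5 via (30.84,44.69): [(36.8749, 11.8206) (0, 31.6108) (0, 0) (39.4645, 0)]  |A|=816.0708
7. canonical 4-gon: [(36.8749, 11.8206) (0, 31.6108) (0, 0) (39.4645, 0)]
8. shoelace: 816.0708

Area of P2's cell: 816.0708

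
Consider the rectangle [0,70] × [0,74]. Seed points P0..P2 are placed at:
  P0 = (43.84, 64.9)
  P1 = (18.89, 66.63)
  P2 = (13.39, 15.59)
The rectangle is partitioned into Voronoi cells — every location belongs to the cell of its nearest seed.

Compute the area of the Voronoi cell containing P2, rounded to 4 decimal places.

Area of P2's cell: 2318.5068

1. box [0,70]×[0,74]: [(0, 0) (70, 0) (70, 74) (0, 74)]
2. ⊥bis P2·P0 via (28.615,40.245): [(0, 57.9154) (0, 0) (70, 0) (70, 14.6889)]  |A|=2541.1486
3. ⊥bis P2·P1 via (16.14,41.11): [(29.5552, 39.6644) (0, 42.8492) (0, 0) (70, 0) (70, 14.6889)]  |A|=2318.5068
4. canonical 5-gon: [(29.5552, 39.6644) (0, 42.8492) (0, 0) (70, 0) (70, 14.6889)]
5. shoelace: 2318.5068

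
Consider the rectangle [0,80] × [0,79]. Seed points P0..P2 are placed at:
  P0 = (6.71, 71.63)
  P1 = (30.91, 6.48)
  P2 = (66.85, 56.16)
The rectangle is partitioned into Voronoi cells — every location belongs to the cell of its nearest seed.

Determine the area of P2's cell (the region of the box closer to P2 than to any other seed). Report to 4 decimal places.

1. box [0,80]×[0,79]: [(0, 0) (80, 0) (80, 79) (0, 79)]
2. ⊥bis P2·P0 via (36.78,63.895): [(20.3441, 0) (80, 0) (80, 79) (40.6655, 79)]  |A|=3910.121
3. ⊥bis P2·P1 via (48.88,31.32): [(31.6137, 43.8109) (80, 8.8069) (80, 79) (40.6655, 79)]  |A|=2390.2644
4. canonical 4-gon: [(31.6137, 43.8109) (80, 8.8069) (80, 79) (40.6655, 79)]
5. shoelace: 2390.2644

Area of P2's cell: 2390.2644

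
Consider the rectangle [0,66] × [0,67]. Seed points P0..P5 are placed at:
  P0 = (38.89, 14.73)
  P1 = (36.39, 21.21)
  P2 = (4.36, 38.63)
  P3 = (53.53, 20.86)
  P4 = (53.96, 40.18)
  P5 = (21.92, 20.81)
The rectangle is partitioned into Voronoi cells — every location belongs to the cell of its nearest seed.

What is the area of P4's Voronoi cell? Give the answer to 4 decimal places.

Area of P4's cell: 1234.4934

1. box [0,66]×[0,67]: [(0, 0) (66, 0) (66, 67) (0, 67)]
2. ⊥bis P4·P0 via (46.425,27.455): [(0, 54.9452) (66, 15.8638) (66, 67) (0, 67)]  |A|=2085.3031
3. ⊥bis P4·P1 via (45.175,30.695): [(52.6582, 23.7641) (66, 15.8638) (66, 67) (5.9772, 67)]  |A|=1638.6958
4. ⊥bis P4·P2 via (29.16,39.405): [(28.963, 45.7106) (52.6582, 23.7641) (66, 15.8638) (66, 67) (28.2977, 67)]  |A|=1401.1008
5. ⊥bis P4·P3 via (53.745,30.52): [(28.963, 45.7106) (45.1576, 30.7111) (66, 30.2472) (66, 67) (28.2977, 67)]  |A|=1234.4934
6. ⊥bis P4·P5 via (37.94,30.495): [(28.963, 45.7106) (45.1576, 30.7111) (66, 30.2472) (66, 67) (28.2977, 67)]  |A|=1234.4934
7. canonical 5-gon: [(28.963, 45.7106) (45.1576, 30.7111) (66, 30.2472) (66, 67) (28.2977, 67)]
8. shoelace: 1234.4934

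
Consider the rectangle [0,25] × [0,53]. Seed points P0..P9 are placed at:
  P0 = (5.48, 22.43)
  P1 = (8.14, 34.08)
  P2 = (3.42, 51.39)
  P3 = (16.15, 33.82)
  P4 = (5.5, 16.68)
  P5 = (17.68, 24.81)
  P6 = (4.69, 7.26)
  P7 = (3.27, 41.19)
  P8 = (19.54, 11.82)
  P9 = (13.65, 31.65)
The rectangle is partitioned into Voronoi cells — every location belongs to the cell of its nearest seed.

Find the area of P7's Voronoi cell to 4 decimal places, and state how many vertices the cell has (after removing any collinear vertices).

Area of P7's cell: 107.0253 (4 vertices)

1. box [0,25]×[0,53]: [(0, 0) (25, 0) (25, 53) (0, 53)]
2. ⊥bis P7·P0 via (4.375,31.81): [(0, 31.2946) (25, 34.2397) (25, 53) (0, 53)]  |A|=505.8211
3. ⊥bis P7·P1 via (5.705,37.635): [(0, 33.7274) (25, 50.8511) (25, 53) (0, 53)]  |A|=267.769
4. ⊥bis P7·P2 via (3.345,46.29): [(0, 46.3392) (0, 33.7274) (18.0257, 46.0741)]  |A|=113.6689
5. ⊥bis P7·P3 via (9.71,37.505): [(14.6418, 46.1239) (0, 46.3392) (0, 33.7274) (12.4138, 42.2302)]  |A|=107.0253
6. ⊥bis P7·P4 via (4.385,28.935): [(14.6418, 46.1239) (0, 46.3392) (0, 33.7274) (12.4138, 42.2302)]  |A|=107.0253
7. ⊥bis P7·P5 via (10.475,33): [(14.6418, 46.1239) (0, 46.3392) (0, 33.7274) (12.4138, 42.2302)]  |A|=107.0253
8. ⊥bis P7·P6 via (3.98,24.225): [(14.6418, 46.1239) (0, 46.3392) (0, 33.7274) (12.4138, 42.2302)]  |A|=107.0253
9. ⊥bis P7·P8 via (11.405,26.505): [(14.6418, 46.1239) (0, 46.3392) (0, 33.7274) (12.4138, 42.2302)]  |A|=107.0253
10. ⊥bis P7·P9 via (8.46,36.42): [(14.6418, 46.1239) (0, 46.3392) (0, 33.7274) (12.4138, 42.2302)]  |A|=107.0253
11. canonical 4-gon: [(14.6418, 46.1239) (0, 46.3392) (0, 33.7274) (12.4138, 42.2302)]
12. shoelace: 107.0253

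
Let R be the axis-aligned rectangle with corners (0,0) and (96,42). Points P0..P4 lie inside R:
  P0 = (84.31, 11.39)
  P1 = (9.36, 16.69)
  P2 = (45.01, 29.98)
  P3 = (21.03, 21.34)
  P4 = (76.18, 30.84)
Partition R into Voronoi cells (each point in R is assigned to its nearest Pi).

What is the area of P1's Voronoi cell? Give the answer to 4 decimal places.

Area of P1's cell: 604.9706

1. box [0,96]×[0,42]: [(0, 0) (96, 0) (96, 42) (0, 42)]
2. ⊥bis P1·P0 via (46.835,14.04): [(0, 0) (45.8422, 0) (48.8122, 42) (0, 42)]  |A|=1987.7411
3. ⊥bis P1·P2 via (27.185,23.335): [(0, 0) (35.8841, 0) (20.2269, 42) (0, 42)]  |A|=1178.3296
4. ⊥bis P1·P3 via (15.195,19.015): [(0, 0) (22.7717, 0) (6.0365, 42) (0, 42)]  |A|=604.9706
5. ⊥bis P1·P4 via (42.77,23.765): [(0, 0) (22.7717, 0) (6.0365, 42) (0, 42)]  |A|=604.9706
6. canonical 4-gon: [(0, 0) (22.7717, 0) (6.0365, 42) (0, 42)]
7. shoelace: 604.9706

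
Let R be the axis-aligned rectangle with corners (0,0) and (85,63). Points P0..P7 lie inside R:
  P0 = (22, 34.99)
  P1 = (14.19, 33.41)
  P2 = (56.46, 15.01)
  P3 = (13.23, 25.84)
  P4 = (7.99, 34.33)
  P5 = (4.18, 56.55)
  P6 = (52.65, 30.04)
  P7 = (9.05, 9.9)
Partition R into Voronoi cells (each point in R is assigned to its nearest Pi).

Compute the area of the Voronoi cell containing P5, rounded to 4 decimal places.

1. box [0,85]×[0,63]: [(0, 0) (85, 0) (85, 63) (0, 63)]
2. ⊥bis P5·P0 via (13.09,45.77): [(0, 34.9507) (33.9362, 63) (0, 63)]  |A|=475.9427
3. ⊥bis P5·P1 via (9.185,44.98): [(0, 41.0067) (15.3726, 47.6567) (33.9362, 63) (0, 63)]  |A|=429.3943
4. ⊥bis P5·P2 via (30.32,35.78): [(0, 41.0067) (15.3726, 47.6567) (33.9362, 63) (0, 63)]  |A|=429.3943
5. ⊥bis P5·P3 via (8.705,41.195): [(0, 41.0067) (15.3726, 47.6567) (33.9362, 63) (0, 63)]  |A|=429.3943
6. ⊥bis P5·P4 via (6.085,45.44): [(0, 44.3966) (12.9823, 46.6227) (15.3726, 47.6567) (33.9362, 63) (0, 63)]  |A|=407.3899
7. ⊥bis P5·P6 via (28.415,43.295): [(0, 44.3966) (12.9823, 46.6227) (15.3726, 47.6567) (33.9362, 63) (0, 63)]  |A|=407.3899
8. ⊥bis P5·P7 via (6.615,33.225): [(0, 44.3966) (12.9823, 46.6227) (15.3726, 47.6567) (33.9362, 63) (0, 63)]  |A|=407.3899
9. canonical 5-gon: [(0, 44.3966) (12.9823, 46.6227) (15.3726, 47.6567) (33.9362, 63) (0, 63)]
10. shoelace: 407.3899

Area of P5's cell: 407.3899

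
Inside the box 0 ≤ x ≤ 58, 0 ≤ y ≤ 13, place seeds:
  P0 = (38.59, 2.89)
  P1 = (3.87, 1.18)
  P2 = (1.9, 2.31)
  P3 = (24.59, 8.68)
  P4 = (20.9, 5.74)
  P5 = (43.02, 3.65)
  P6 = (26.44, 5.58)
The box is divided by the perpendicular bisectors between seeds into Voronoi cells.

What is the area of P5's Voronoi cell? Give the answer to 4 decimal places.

1. box [0,58]×[0,13]: [(0, 0) (58, 0) (58, 13) (0, 13)]
2. ⊥bis P5·P0 via (40.805,3.27): [(41.366, 0) (58, 0) (58, 13) (39.1357, 13)]  |A|=230.7387
3. ⊥bis P5·P1 via (23.445,2.415): [(41.366, 0) (58, 0) (58, 13) (39.1357, 13)]  |A|=230.7387
4. ⊥bis P5·P2 via (22.46,2.98): [(41.366, 0) (58, 0) (58, 13) (39.1357, 13)]  |A|=230.7387
5. ⊥bis P5·P3 via (33.805,6.165): [(41.366, 0) (58, 0) (58, 13) (39.1357, 13)]  |A|=230.7387
6. ⊥bis P5·P4 via (31.96,4.695): [(41.366, 0) (58, 0) (58, 13) (39.1357, 13)]  |A|=230.7387
7. ⊥bis P5·P6 via (34.73,4.615): [(41.366, 0) (58, 0) (58, 13) (39.1357, 13)]  |A|=230.7387
8. canonical 4-gon: [(41.366, 0) (58, 0) (58, 13) (39.1357, 13)]
9. shoelace: 230.7387

Area of P5's cell: 230.7387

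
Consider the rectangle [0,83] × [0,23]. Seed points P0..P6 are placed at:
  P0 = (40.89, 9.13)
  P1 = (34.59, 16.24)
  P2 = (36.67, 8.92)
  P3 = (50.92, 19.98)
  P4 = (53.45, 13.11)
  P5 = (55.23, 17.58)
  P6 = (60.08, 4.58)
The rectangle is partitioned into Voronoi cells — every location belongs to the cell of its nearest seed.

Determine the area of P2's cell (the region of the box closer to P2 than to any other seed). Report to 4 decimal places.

1. box [0,83]×[0,23]: [(0, 0) (83, 0) (83, 23) (0, 23)]
2. ⊥bis P2·P0 via (38.78,9.025): [(0, 0) (39.2291, 0) (38.0846, 23) (0, 23)]  |A|=889.1072
3. ⊥bis P2·P1 via (35.63,12.58): [(0, 2.4556) (0, 0) (39.2291, 0) (38.5616, 13.413)]  |A|=310.4372
4. ⊥bis P2·P3 via (43.795,14.45): [(0, 2.4556) (0, 0) (39.2291, 0) (38.5616, 13.413)]  |A|=310.4372
5. ⊥bis P2·P4 via (45.06,11.015): [(0, 2.4556) (0, 0) (39.2291, 0) (38.5616, 13.413)]  |A|=310.4372
6. ⊥bis P2·P5 via (45.95,13.25): [(0, 2.4556) (0, 0) (39.2291, 0) (38.5616, 13.413)]  |A|=310.4372
7. ⊥bis P2·P6 via (48.375,6.75): [(0, 2.4556) (0, 0) (39.2291, 0) (38.5616, 13.413)]  |A|=310.4372
8. canonical 4-gon: [(0, 2.4556) (0, 0) (39.2291, 0) (38.5616, 13.413)]
9. shoelace: 310.4372

Area of P2's cell: 310.4372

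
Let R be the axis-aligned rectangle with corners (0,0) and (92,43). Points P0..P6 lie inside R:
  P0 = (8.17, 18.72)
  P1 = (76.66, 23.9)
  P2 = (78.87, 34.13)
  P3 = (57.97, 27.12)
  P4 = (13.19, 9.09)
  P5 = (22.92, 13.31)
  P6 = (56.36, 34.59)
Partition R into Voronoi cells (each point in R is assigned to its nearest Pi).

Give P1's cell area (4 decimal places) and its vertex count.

Area of P1's cell: 759.4432 (4 vertices)

1. box [0,92]×[0,43]: [(0, 0) (92, 0) (92, 43) (0, 43)]
2. ⊥bis P1·P0 via (42.415,21.31): [(44.0267, 0) (92, 0) (92, 43) (40.7746, 43)]  |A|=2132.7729
3. ⊥bis P1·P2 via (77.765,29.015): [(41.2354, 36.9065) (44.0267, 0) (92, 0) (92, 25.9398)]  |A|=1543.6755
4. ⊥bis P1·P3 via (67.315,25.51): [(68.2722, 31.0657) (62.92, 0) (92, 0) (92, 25.9398)]  |A|=759.4432
5. ⊥bis P1·P4 via (44.925,16.495): [(68.2722, 31.0657) (62.92, 0) (92, 0) (92, 25.9398)]  |A|=759.4432
6. ⊥bis P1·P5 via (49.79,18.605): [(68.2722, 31.0657) (62.92, 0) (92, 0) (92, 25.9398)]  |A|=759.4432
7. ⊥bis P1·P6 via (66.51,29.245): [(68.2722, 31.0657) (62.92, 0) (92, 0) (92, 25.9398)]  |A|=759.4432
8. canonical 4-gon: [(68.2722, 31.0657) (62.92, 0) (92, 0) (92, 25.9398)]
9. shoelace: 759.4432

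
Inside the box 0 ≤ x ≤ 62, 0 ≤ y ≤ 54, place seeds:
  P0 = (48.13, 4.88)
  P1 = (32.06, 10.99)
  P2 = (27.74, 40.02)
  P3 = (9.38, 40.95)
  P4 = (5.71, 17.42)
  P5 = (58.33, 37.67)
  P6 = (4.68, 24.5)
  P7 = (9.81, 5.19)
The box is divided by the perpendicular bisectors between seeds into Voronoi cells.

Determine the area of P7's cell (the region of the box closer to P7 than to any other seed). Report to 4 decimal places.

1. box [0,62]×[0,54]: [(0, 0) (62, 0) (62, 54) (0, 54)]
2. ⊥bis P7·P0 via (28.97,5.035): [(0, 0) (28.9293, 0) (29.3661, 54) (0, 54)]  |A|=1573.9754
3. ⊥bis P7·P1 via (20.935,8.09): [(0, 0) (23.0439, 0) (8.9674, 54) (0, 54)]  |A|=864.3052
4. ⊥bis P7·P2 via (18.775,22.605): [(0, 32.2701) (0, 0) (23.0439, 0) (16.8997, 23.5704)]  |A|=544.2534
5. ⊥bis P7·P3 via (9.595,23.07): [(0, 22.9546) (0, 0) (23.0439, 0) (17.0069, 23.1591)]  |A|=462.0309
6. ⊥bis P7·P4 via (7.76,11.305): [(0, 8.7035) (0, 0) (23.0439, 0) (19.1055, 15.1085)]  |A|=257.2211
7. ⊥bis P7·P5 via (34.07,21.43): [(0, 8.7035) (0, 0) (23.0439, 0) (19.1055, 15.1085)]  |A|=257.2211
8. ⊥bis P7·P6 via (7.245,14.845): [(0, 8.7035) (0, 0) (23.0439, 0) (19.1055, 15.1085)]  |A|=257.2211
9. canonical 4-gon: [(0, 8.7035) (0, 0) (23.0439, 0) (19.1055, 15.1085)]
10. shoelace: 257.2211

Area of P7's cell: 257.2211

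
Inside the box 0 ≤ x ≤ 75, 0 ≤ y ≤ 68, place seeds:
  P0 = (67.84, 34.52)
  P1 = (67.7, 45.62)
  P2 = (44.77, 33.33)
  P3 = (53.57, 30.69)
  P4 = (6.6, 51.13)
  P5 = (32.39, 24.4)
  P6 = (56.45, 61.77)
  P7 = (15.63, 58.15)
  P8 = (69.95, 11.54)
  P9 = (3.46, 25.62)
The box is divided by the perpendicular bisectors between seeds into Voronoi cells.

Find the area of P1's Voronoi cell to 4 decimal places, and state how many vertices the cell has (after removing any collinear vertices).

Area of P1's cell: 315.2098 (5 vertices)

1. box [0,75]×[0,68]: [(0, 0) (75, 0) (75, 68) (0, 68)]
2. ⊥bis P1·P0 via (67.77,40.07): [(0, 39.2152) (75, 40.1612) (75, 68) (0, 68)]  |A|=2123.3838
3. ⊥bis P1·P2 via (56.235,39.475): [(55.9957, 39.9215) (75, 40.1612) (75, 68) (40.9462, 68)]  |A|=742.6187
4. ⊥bis P1·P3 via (60.635,38.155): [(53.1412, 45.2473) (58.732, 39.956) (75, 40.1612) (75, 68) (40.9462, 68)]  |A|=735.2828
5. ⊥bis P1·P4 via (37.15,48.375): [(53.1412, 45.2473) (58.732, 39.956) (75, 40.1612) (75, 68) (40.9462, 68)]  |A|=735.2828
6. ⊥bis P1·P5 via (50.045,35.01): [(53.1412, 45.2473) (58.732, 39.956) (75, 40.1612) (75, 68) (40.9462, 68)]  |A|=735.2828
7. ⊥bis P1·P6 via (62.075,53.695): [(52.273, 46.867) (53.1412, 45.2473) (58.732, 39.956) (75, 40.1612) (75, 62.6985)]  |A|=315.2098
8. ⊥bis P1·P7 via (41.665,51.885): [(52.273, 46.867) (53.1412, 45.2473) (58.732, 39.956) (75, 40.1612) (75, 62.6985)]  |A|=315.2098
9. ⊥bis P1·P8 via (68.825,28.58): [(52.273, 46.867) (53.1412, 45.2473) (58.732, 39.956) (75, 40.1612) (75, 62.6985)]  |A|=315.2098
10. ⊥bis P1·P9 via (35.58,35.62): [(52.273, 46.867) (53.1412, 45.2473) (58.732, 39.956) (75, 40.1612) (75, 62.6985)]  |A|=315.2098
11. canonical 5-gon: [(52.273, 46.867) (53.1412, 45.2473) (58.732, 39.956) (75, 40.1612) (75, 62.6985)]
12. shoelace: 315.2098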